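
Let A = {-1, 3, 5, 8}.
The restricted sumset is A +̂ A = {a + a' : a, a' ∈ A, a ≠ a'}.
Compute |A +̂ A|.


Restricted sumset: A +̂ A = {a + a' : a ∈ A, a' ∈ A, a ≠ a'}.
Equivalently, take A + A and drop any sum 2a that is achievable ONLY as a + a for a ∈ A (i.e. sums representable only with equal summands).
Enumerate pairs (a, a') with a < a' (symmetric, so each unordered pair gives one sum; this covers all a ≠ a'):
  -1 + 3 = 2
  -1 + 5 = 4
  -1 + 8 = 7
  3 + 5 = 8
  3 + 8 = 11
  5 + 8 = 13
Collected distinct sums: {2, 4, 7, 8, 11, 13}
|A +̂ A| = 6
(Reference bound: |A +̂ A| ≥ 2|A| - 3 for |A| ≥ 2, with |A| = 4 giving ≥ 5.)

|A +̂ A| = 6


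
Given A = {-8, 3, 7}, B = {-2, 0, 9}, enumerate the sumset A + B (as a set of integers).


A + B = {a + b : a ∈ A, b ∈ B}.
Enumerate all |A|·|B| = 3·3 = 9 pairs (a, b) and collect distinct sums.
a = -8: -8+-2=-10, -8+0=-8, -8+9=1
a = 3: 3+-2=1, 3+0=3, 3+9=12
a = 7: 7+-2=5, 7+0=7, 7+9=16
Collecting distinct sums: A + B = {-10, -8, 1, 3, 5, 7, 12, 16}
|A + B| = 8

A + B = {-10, -8, 1, 3, 5, 7, 12, 16}


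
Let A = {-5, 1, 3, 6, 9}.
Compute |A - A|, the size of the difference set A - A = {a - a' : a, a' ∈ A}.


A - A = {a - a' : a, a' ∈ A}; |A| = 5.
Bounds: 2|A|-1 ≤ |A - A| ≤ |A|² - |A| + 1, i.e. 9 ≤ |A - A| ≤ 21.
Note: 0 ∈ A - A always (from a - a). The set is symmetric: if d ∈ A - A then -d ∈ A - A.
Enumerate nonzero differences d = a - a' with a > a' (then include -d):
Positive differences: {2, 3, 5, 6, 8, 11, 14}
Full difference set: {0} ∪ (positive diffs) ∪ (negative diffs).
|A - A| = 1 + 2·7 = 15 (matches direct enumeration: 15).

|A - A| = 15


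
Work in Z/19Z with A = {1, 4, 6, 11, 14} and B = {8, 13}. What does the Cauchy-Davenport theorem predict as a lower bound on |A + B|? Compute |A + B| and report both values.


Cauchy-Davenport: |A + B| ≥ min(p, |A| + |B| - 1) for A, B nonempty in Z/pZ.
|A| = 5, |B| = 2, p = 19.
CD lower bound = min(19, 5 + 2 - 1) = min(19, 6) = 6.
Compute A + B mod 19 directly:
a = 1: 1+8=9, 1+13=14
a = 4: 4+8=12, 4+13=17
a = 6: 6+8=14, 6+13=0
a = 11: 11+8=0, 11+13=5
a = 14: 14+8=3, 14+13=8
A + B = {0, 3, 5, 8, 9, 12, 14, 17}, so |A + B| = 8.
Verify: 8 ≥ 6? Yes ✓.

CD lower bound = 6, actual |A + B| = 8.


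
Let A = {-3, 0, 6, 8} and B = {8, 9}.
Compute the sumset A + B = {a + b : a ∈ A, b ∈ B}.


A + B = {a + b : a ∈ A, b ∈ B}.
Enumerate all |A|·|B| = 4·2 = 8 pairs (a, b) and collect distinct sums.
a = -3: -3+8=5, -3+9=6
a = 0: 0+8=8, 0+9=9
a = 6: 6+8=14, 6+9=15
a = 8: 8+8=16, 8+9=17
Collecting distinct sums: A + B = {5, 6, 8, 9, 14, 15, 16, 17}
|A + B| = 8

A + B = {5, 6, 8, 9, 14, 15, 16, 17}


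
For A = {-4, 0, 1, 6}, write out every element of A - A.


A - A = {a - a' : a, a' ∈ A}.
Compute a - a' for each ordered pair (a, a'):
a = -4: -4--4=0, -4-0=-4, -4-1=-5, -4-6=-10
a = 0: 0--4=4, 0-0=0, 0-1=-1, 0-6=-6
a = 1: 1--4=5, 1-0=1, 1-1=0, 1-6=-5
a = 6: 6--4=10, 6-0=6, 6-1=5, 6-6=0
Collecting distinct values (and noting 0 appears from a-a):
A - A = {-10, -6, -5, -4, -1, 0, 1, 4, 5, 6, 10}
|A - A| = 11

A - A = {-10, -6, -5, -4, -1, 0, 1, 4, 5, 6, 10}


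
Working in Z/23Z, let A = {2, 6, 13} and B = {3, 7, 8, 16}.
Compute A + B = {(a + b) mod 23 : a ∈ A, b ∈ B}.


Work in Z/23Z: reduce every sum a + b modulo 23.
Enumerate all 12 pairs:
a = 2: 2+3=5, 2+7=9, 2+8=10, 2+16=18
a = 6: 6+3=9, 6+7=13, 6+8=14, 6+16=22
a = 13: 13+3=16, 13+7=20, 13+8=21, 13+16=6
Distinct residues collected: {5, 6, 9, 10, 13, 14, 16, 18, 20, 21, 22}
|A + B| = 11 (out of 23 total residues).

A + B = {5, 6, 9, 10, 13, 14, 16, 18, 20, 21, 22}


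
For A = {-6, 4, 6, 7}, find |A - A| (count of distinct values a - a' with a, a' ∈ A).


A - A = {a - a' : a, a' ∈ A}; |A| = 4.
Bounds: 2|A|-1 ≤ |A - A| ≤ |A|² - |A| + 1, i.e. 7 ≤ |A - A| ≤ 13.
Note: 0 ∈ A - A always (from a - a). The set is symmetric: if d ∈ A - A then -d ∈ A - A.
Enumerate nonzero differences d = a - a' with a > a' (then include -d):
Positive differences: {1, 2, 3, 10, 12, 13}
Full difference set: {0} ∪ (positive diffs) ∪ (negative diffs).
|A - A| = 1 + 2·6 = 13 (matches direct enumeration: 13).

|A - A| = 13


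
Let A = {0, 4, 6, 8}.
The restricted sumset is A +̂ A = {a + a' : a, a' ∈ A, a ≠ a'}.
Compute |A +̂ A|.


Restricted sumset: A +̂ A = {a + a' : a ∈ A, a' ∈ A, a ≠ a'}.
Equivalently, take A + A and drop any sum 2a that is achievable ONLY as a + a for a ∈ A (i.e. sums representable only with equal summands).
Enumerate pairs (a, a') with a < a' (symmetric, so each unordered pair gives one sum; this covers all a ≠ a'):
  0 + 4 = 4
  0 + 6 = 6
  0 + 8 = 8
  4 + 6 = 10
  4 + 8 = 12
  6 + 8 = 14
Collected distinct sums: {4, 6, 8, 10, 12, 14}
|A +̂ A| = 6
(Reference bound: |A +̂ A| ≥ 2|A| - 3 for |A| ≥ 2, with |A| = 4 giving ≥ 5.)

|A +̂ A| = 6


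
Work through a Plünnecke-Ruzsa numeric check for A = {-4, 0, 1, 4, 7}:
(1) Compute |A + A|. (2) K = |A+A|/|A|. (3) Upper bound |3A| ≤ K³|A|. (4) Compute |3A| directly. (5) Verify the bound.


|A| = 5.
Step 1: Compute A + A by enumerating all 25 pairs.
A + A = {-8, -4, -3, 0, 1, 2, 3, 4, 5, 7, 8, 11, 14}, so |A + A| = 13.
Step 2: Doubling constant K = |A + A|/|A| = 13/5 = 13/5 ≈ 2.6000.
Step 3: Plünnecke-Ruzsa gives |3A| ≤ K³·|A| = (2.6000)³ · 5 ≈ 87.8800.
Step 4: Compute 3A = A + A + A directly by enumerating all triples (a,b,c) ∈ A³; |3A| = 24.
Step 5: Check 24 ≤ 87.8800? Yes ✓.

K = 13/5, Plünnecke-Ruzsa bound K³|A| ≈ 87.8800, |3A| = 24, inequality holds.


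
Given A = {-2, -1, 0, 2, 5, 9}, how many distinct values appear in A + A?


A + A = {a + a' : a, a' ∈ A}; |A| = 6.
General bounds: 2|A| - 1 ≤ |A + A| ≤ |A|(|A|+1)/2, i.e. 11 ≤ |A + A| ≤ 21.
Lower bound 2|A|-1 is attained iff A is an arithmetic progression.
Enumerate sums a + a' for a ≤ a' (symmetric, so this suffices):
a = -2: -2+-2=-4, -2+-1=-3, -2+0=-2, -2+2=0, -2+5=3, -2+9=7
a = -1: -1+-1=-2, -1+0=-1, -1+2=1, -1+5=4, -1+9=8
a = 0: 0+0=0, 0+2=2, 0+5=5, 0+9=9
a = 2: 2+2=4, 2+5=7, 2+9=11
a = 5: 5+5=10, 5+9=14
a = 9: 9+9=18
Distinct sums: {-4, -3, -2, -1, 0, 1, 2, 3, 4, 5, 7, 8, 9, 10, 11, 14, 18}
|A + A| = 17

|A + A| = 17


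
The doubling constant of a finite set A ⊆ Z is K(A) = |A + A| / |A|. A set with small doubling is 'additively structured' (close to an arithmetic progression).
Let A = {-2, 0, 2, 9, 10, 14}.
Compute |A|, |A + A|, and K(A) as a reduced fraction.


|A| = 6.
Compute A + A by enumerating all 36 pairs.
A + A = {-4, -2, 0, 2, 4, 7, 8, 9, 10, 11, 12, 14, 16, 18, 19, 20, 23, 24, 28}, so |A + A| = 19.
K = |A + A| / |A| = 19/6 (already in lowest terms) ≈ 3.1667.
Reference: AP of size 6 gives K = 11/6 ≈ 1.8333; a fully generic set of size 6 gives K ≈ 3.5000.

|A| = 6, |A + A| = 19, K = 19/6.


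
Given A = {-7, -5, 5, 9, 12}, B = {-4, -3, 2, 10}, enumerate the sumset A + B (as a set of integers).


A + B = {a + b : a ∈ A, b ∈ B}.
Enumerate all |A|·|B| = 5·4 = 20 pairs (a, b) and collect distinct sums.
a = -7: -7+-4=-11, -7+-3=-10, -7+2=-5, -7+10=3
a = -5: -5+-4=-9, -5+-3=-8, -5+2=-3, -5+10=5
a = 5: 5+-4=1, 5+-3=2, 5+2=7, 5+10=15
a = 9: 9+-4=5, 9+-3=6, 9+2=11, 9+10=19
a = 12: 12+-4=8, 12+-3=9, 12+2=14, 12+10=22
Collecting distinct sums: A + B = {-11, -10, -9, -8, -5, -3, 1, 2, 3, 5, 6, 7, 8, 9, 11, 14, 15, 19, 22}
|A + B| = 19

A + B = {-11, -10, -9, -8, -5, -3, 1, 2, 3, 5, 6, 7, 8, 9, 11, 14, 15, 19, 22}


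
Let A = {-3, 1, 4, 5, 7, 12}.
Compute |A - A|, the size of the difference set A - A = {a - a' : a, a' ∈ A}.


A - A = {a - a' : a, a' ∈ A}; |A| = 6.
Bounds: 2|A|-1 ≤ |A - A| ≤ |A|² - |A| + 1, i.e. 11 ≤ |A - A| ≤ 31.
Note: 0 ∈ A - A always (from a - a). The set is symmetric: if d ∈ A - A then -d ∈ A - A.
Enumerate nonzero differences d = a - a' with a > a' (then include -d):
Positive differences: {1, 2, 3, 4, 5, 6, 7, 8, 10, 11, 15}
Full difference set: {0} ∪ (positive diffs) ∪ (negative diffs).
|A - A| = 1 + 2·11 = 23 (matches direct enumeration: 23).

|A - A| = 23


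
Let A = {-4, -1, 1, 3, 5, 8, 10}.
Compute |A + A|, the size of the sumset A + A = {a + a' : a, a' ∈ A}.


A + A = {a + a' : a, a' ∈ A}; |A| = 7.
General bounds: 2|A| - 1 ≤ |A + A| ≤ |A|(|A|+1)/2, i.e. 13 ≤ |A + A| ≤ 28.
Lower bound 2|A|-1 is attained iff A is an arithmetic progression.
Enumerate sums a + a' for a ≤ a' (symmetric, so this suffices):
a = -4: -4+-4=-8, -4+-1=-5, -4+1=-3, -4+3=-1, -4+5=1, -4+8=4, -4+10=6
a = -1: -1+-1=-2, -1+1=0, -1+3=2, -1+5=4, -1+8=7, -1+10=9
a = 1: 1+1=2, 1+3=4, 1+5=6, 1+8=9, 1+10=11
a = 3: 3+3=6, 3+5=8, 3+8=11, 3+10=13
a = 5: 5+5=10, 5+8=13, 5+10=15
a = 8: 8+8=16, 8+10=18
a = 10: 10+10=20
Distinct sums: {-8, -5, -3, -2, -1, 0, 1, 2, 4, 6, 7, 8, 9, 10, 11, 13, 15, 16, 18, 20}
|A + A| = 20

|A + A| = 20


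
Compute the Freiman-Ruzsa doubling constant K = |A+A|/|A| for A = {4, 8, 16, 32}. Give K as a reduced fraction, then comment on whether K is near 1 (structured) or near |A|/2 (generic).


|A| = 4.
Compute A + A by enumerating all 16 pairs.
A + A = {8, 12, 16, 20, 24, 32, 36, 40, 48, 64}, so |A + A| = 10.
K = |A + A| / |A| = 10/4 = 5/2 ≈ 2.5000.
Reference: AP of size 4 gives K = 7/4 ≈ 1.7500; a fully generic set of size 4 gives K ≈ 2.5000.

|A| = 4, |A + A| = 10, K = 10/4 = 5/2.


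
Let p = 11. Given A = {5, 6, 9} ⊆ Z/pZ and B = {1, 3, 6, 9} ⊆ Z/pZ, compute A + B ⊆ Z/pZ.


Work in Z/11Z: reduce every sum a + b modulo 11.
Enumerate all 12 pairs:
a = 5: 5+1=6, 5+3=8, 5+6=0, 5+9=3
a = 6: 6+1=7, 6+3=9, 6+6=1, 6+9=4
a = 9: 9+1=10, 9+3=1, 9+6=4, 9+9=7
Distinct residues collected: {0, 1, 3, 4, 6, 7, 8, 9, 10}
|A + B| = 9 (out of 11 total residues).

A + B = {0, 1, 3, 4, 6, 7, 8, 9, 10}


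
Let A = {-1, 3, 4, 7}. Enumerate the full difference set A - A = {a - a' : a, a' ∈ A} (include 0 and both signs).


A - A = {a - a' : a, a' ∈ A}.
Compute a - a' for each ordered pair (a, a'):
a = -1: -1--1=0, -1-3=-4, -1-4=-5, -1-7=-8
a = 3: 3--1=4, 3-3=0, 3-4=-1, 3-7=-4
a = 4: 4--1=5, 4-3=1, 4-4=0, 4-7=-3
a = 7: 7--1=8, 7-3=4, 7-4=3, 7-7=0
Collecting distinct values (and noting 0 appears from a-a):
A - A = {-8, -5, -4, -3, -1, 0, 1, 3, 4, 5, 8}
|A - A| = 11

A - A = {-8, -5, -4, -3, -1, 0, 1, 3, 4, 5, 8}


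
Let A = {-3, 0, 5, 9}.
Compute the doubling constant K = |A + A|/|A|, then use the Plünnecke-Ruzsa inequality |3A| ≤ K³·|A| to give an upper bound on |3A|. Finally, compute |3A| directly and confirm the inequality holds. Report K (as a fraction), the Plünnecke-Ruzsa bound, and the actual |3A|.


|A| = 4.
Step 1: Compute A + A by enumerating all 16 pairs.
A + A = {-6, -3, 0, 2, 5, 6, 9, 10, 14, 18}, so |A + A| = 10.
Step 2: Doubling constant K = |A + A|/|A| = 10/4 = 10/4 ≈ 2.5000.
Step 3: Plünnecke-Ruzsa gives |3A| ≤ K³·|A| = (2.5000)³ · 4 ≈ 62.5000.
Step 4: Compute 3A = A + A + A directly by enumerating all triples (a,b,c) ∈ A³; |3A| = 19.
Step 5: Check 19 ≤ 62.5000? Yes ✓.

K = 10/4, Plünnecke-Ruzsa bound K³|A| ≈ 62.5000, |3A| = 19, inequality holds.


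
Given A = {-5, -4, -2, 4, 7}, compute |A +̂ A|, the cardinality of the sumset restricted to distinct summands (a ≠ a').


Restricted sumset: A +̂ A = {a + a' : a ∈ A, a' ∈ A, a ≠ a'}.
Equivalently, take A + A and drop any sum 2a that is achievable ONLY as a + a for a ∈ A (i.e. sums representable only with equal summands).
Enumerate pairs (a, a') with a < a' (symmetric, so each unordered pair gives one sum; this covers all a ≠ a'):
  -5 + -4 = -9
  -5 + -2 = -7
  -5 + 4 = -1
  -5 + 7 = 2
  -4 + -2 = -6
  -4 + 4 = 0
  -4 + 7 = 3
  -2 + 4 = 2
  -2 + 7 = 5
  4 + 7 = 11
Collected distinct sums: {-9, -7, -6, -1, 0, 2, 3, 5, 11}
|A +̂ A| = 9
(Reference bound: |A +̂ A| ≥ 2|A| - 3 for |A| ≥ 2, with |A| = 5 giving ≥ 7.)

|A +̂ A| = 9


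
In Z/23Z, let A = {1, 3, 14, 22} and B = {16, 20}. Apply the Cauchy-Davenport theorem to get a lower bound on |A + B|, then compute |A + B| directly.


Cauchy-Davenport: |A + B| ≥ min(p, |A| + |B| - 1) for A, B nonempty in Z/pZ.
|A| = 4, |B| = 2, p = 23.
CD lower bound = min(23, 4 + 2 - 1) = min(23, 5) = 5.
Compute A + B mod 23 directly:
a = 1: 1+16=17, 1+20=21
a = 3: 3+16=19, 3+20=0
a = 14: 14+16=7, 14+20=11
a = 22: 22+16=15, 22+20=19
A + B = {0, 7, 11, 15, 17, 19, 21}, so |A + B| = 7.
Verify: 7 ≥ 5? Yes ✓.

CD lower bound = 5, actual |A + B| = 7.


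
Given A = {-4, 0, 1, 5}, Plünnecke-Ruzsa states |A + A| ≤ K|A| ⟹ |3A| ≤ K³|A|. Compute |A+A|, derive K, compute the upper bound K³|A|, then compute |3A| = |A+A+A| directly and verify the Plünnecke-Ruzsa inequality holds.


|A| = 4.
Step 1: Compute A + A by enumerating all 16 pairs.
A + A = {-8, -4, -3, 0, 1, 2, 5, 6, 10}, so |A + A| = 9.
Step 2: Doubling constant K = |A + A|/|A| = 9/4 = 9/4 ≈ 2.2500.
Step 3: Plünnecke-Ruzsa gives |3A| ≤ K³·|A| = (2.2500)³ · 4 ≈ 45.5625.
Step 4: Compute 3A = A + A + A directly by enumerating all triples (a,b,c) ∈ A³; |3A| = 16.
Step 5: Check 16 ≤ 45.5625? Yes ✓.

K = 9/4, Plünnecke-Ruzsa bound K³|A| ≈ 45.5625, |3A| = 16, inequality holds.


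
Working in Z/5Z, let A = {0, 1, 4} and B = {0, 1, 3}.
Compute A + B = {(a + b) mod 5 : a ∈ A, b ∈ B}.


Work in Z/5Z: reduce every sum a + b modulo 5.
Enumerate all 9 pairs:
a = 0: 0+0=0, 0+1=1, 0+3=3
a = 1: 1+0=1, 1+1=2, 1+3=4
a = 4: 4+0=4, 4+1=0, 4+3=2
Distinct residues collected: {0, 1, 2, 3, 4}
|A + B| = 5 (out of 5 total residues).

A + B = {0, 1, 2, 3, 4}


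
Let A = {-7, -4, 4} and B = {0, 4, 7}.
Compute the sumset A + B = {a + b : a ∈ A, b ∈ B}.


A + B = {a + b : a ∈ A, b ∈ B}.
Enumerate all |A|·|B| = 3·3 = 9 pairs (a, b) and collect distinct sums.
a = -7: -7+0=-7, -7+4=-3, -7+7=0
a = -4: -4+0=-4, -4+4=0, -4+7=3
a = 4: 4+0=4, 4+4=8, 4+7=11
Collecting distinct sums: A + B = {-7, -4, -3, 0, 3, 4, 8, 11}
|A + B| = 8

A + B = {-7, -4, -3, 0, 3, 4, 8, 11}


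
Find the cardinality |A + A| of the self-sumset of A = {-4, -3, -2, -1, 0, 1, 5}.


A + A = {a + a' : a, a' ∈ A}; |A| = 7.
General bounds: 2|A| - 1 ≤ |A + A| ≤ |A|(|A|+1)/2, i.e. 13 ≤ |A + A| ≤ 28.
Lower bound 2|A|-1 is attained iff A is an arithmetic progression.
Enumerate sums a + a' for a ≤ a' (symmetric, so this suffices):
a = -4: -4+-4=-8, -4+-3=-7, -4+-2=-6, -4+-1=-5, -4+0=-4, -4+1=-3, -4+5=1
a = -3: -3+-3=-6, -3+-2=-5, -3+-1=-4, -3+0=-3, -3+1=-2, -3+5=2
a = -2: -2+-2=-4, -2+-1=-3, -2+0=-2, -2+1=-1, -2+5=3
a = -1: -1+-1=-2, -1+0=-1, -1+1=0, -1+5=4
a = 0: 0+0=0, 0+1=1, 0+5=5
a = 1: 1+1=2, 1+5=6
a = 5: 5+5=10
Distinct sums: {-8, -7, -6, -5, -4, -3, -2, -1, 0, 1, 2, 3, 4, 5, 6, 10}
|A + A| = 16

|A + A| = 16


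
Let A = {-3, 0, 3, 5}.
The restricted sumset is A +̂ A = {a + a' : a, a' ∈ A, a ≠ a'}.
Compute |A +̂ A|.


Restricted sumset: A +̂ A = {a + a' : a ∈ A, a' ∈ A, a ≠ a'}.
Equivalently, take A + A and drop any sum 2a that is achievable ONLY as a + a for a ∈ A (i.e. sums representable only with equal summands).
Enumerate pairs (a, a') with a < a' (symmetric, so each unordered pair gives one sum; this covers all a ≠ a'):
  -3 + 0 = -3
  -3 + 3 = 0
  -3 + 5 = 2
  0 + 3 = 3
  0 + 5 = 5
  3 + 5 = 8
Collected distinct sums: {-3, 0, 2, 3, 5, 8}
|A +̂ A| = 6
(Reference bound: |A +̂ A| ≥ 2|A| - 3 for |A| ≥ 2, with |A| = 4 giving ≥ 5.)

|A +̂ A| = 6


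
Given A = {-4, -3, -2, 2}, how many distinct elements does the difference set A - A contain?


A - A = {a - a' : a, a' ∈ A}; |A| = 4.
Bounds: 2|A|-1 ≤ |A - A| ≤ |A|² - |A| + 1, i.e. 7 ≤ |A - A| ≤ 13.
Note: 0 ∈ A - A always (from a - a). The set is symmetric: if d ∈ A - A then -d ∈ A - A.
Enumerate nonzero differences d = a - a' with a > a' (then include -d):
Positive differences: {1, 2, 4, 5, 6}
Full difference set: {0} ∪ (positive diffs) ∪ (negative diffs).
|A - A| = 1 + 2·5 = 11 (matches direct enumeration: 11).

|A - A| = 11


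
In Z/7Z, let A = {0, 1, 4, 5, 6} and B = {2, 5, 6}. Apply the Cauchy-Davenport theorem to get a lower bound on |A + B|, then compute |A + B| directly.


Cauchy-Davenport: |A + B| ≥ min(p, |A| + |B| - 1) for A, B nonempty in Z/pZ.
|A| = 5, |B| = 3, p = 7.
CD lower bound = min(7, 5 + 3 - 1) = min(7, 7) = 7.
Compute A + B mod 7 directly:
a = 0: 0+2=2, 0+5=5, 0+6=6
a = 1: 1+2=3, 1+5=6, 1+6=0
a = 4: 4+2=6, 4+5=2, 4+6=3
a = 5: 5+2=0, 5+5=3, 5+6=4
a = 6: 6+2=1, 6+5=4, 6+6=5
A + B = {0, 1, 2, 3, 4, 5, 6}, so |A + B| = 7.
Verify: 7 ≥ 7? Yes ✓.

CD lower bound = 7, actual |A + B| = 7.


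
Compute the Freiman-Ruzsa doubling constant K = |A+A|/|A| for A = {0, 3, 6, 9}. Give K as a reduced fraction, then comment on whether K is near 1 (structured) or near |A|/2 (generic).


|A| = 4.
Compute A + A by enumerating all 16 pairs.
A + A = {0, 3, 6, 9, 12, 15, 18}, so |A + A| = 7.
K = |A + A| / |A| = 7/4 (already in lowest terms) ≈ 1.7500.
Reference: AP of size 4 gives K = 7/4 ≈ 1.7500; a fully generic set of size 4 gives K ≈ 2.5000.

|A| = 4, |A + A| = 7, K = 7/4.


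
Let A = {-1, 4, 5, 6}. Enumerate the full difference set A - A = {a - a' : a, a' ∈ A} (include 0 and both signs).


A - A = {a - a' : a, a' ∈ A}.
Compute a - a' for each ordered pair (a, a'):
a = -1: -1--1=0, -1-4=-5, -1-5=-6, -1-6=-7
a = 4: 4--1=5, 4-4=0, 4-5=-1, 4-6=-2
a = 5: 5--1=6, 5-4=1, 5-5=0, 5-6=-1
a = 6: 6--1=7, 6-4=2, 6-5=1, 6-6=0
Collecting distinct values (and noting 0 appears from a-a):
A - A = {-7, -6, -5, -2, -1, 0, 1, 2, 5, 6, 7}
|A - A| = 11

A - A = {-7, -6, -5, -2, -1, 0, 1, 2, 5, 6, 7}


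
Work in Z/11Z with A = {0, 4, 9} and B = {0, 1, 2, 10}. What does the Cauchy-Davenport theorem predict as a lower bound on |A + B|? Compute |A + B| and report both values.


Cauchy-Davenport: |A + B| ≥ min(p, |A| + |B| - 1) for A, B nonempty in Z/pZ.
|A| = 3, |B| = 4, p = 11.
CD lower bound = min(11, 3 + 4 - 1) = min(11, 6) = 6.
Compute A + B mod 11 directly:
a = 0: 0+0=0, 0+1=1, 0+2=2, 0+10=10
a = 4: 4+0=4, 4+1=5, 4+2=6, 4+10=3
a = 9: 9+0=9, 9+1=10, 9+2=0, 9+10=8
A + B = {0, 1, 2, 3, 4, 5, 6, 8, 9, 10}, so |A + B| = 10.
Verify: 10 ≥ 6? Yes ✓.

CD lower bound = 6, actual |A + B| = 10.


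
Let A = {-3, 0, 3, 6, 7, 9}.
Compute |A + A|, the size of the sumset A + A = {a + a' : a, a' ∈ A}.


A + A = {a + a' : a, a' ∈ A}; |A| = 6.
General bounds: 2|A| - 1 ≤ |A + A| ≤ |A|(|A|+1)/2, i.e. 11 ≤ |A + A| ≤ 21.
Lower bound 2|A|-1 is attained iff A is an arithmetic progression.
Enumerate sums a + a' for a ≤ a' (symmetric, so this suffices):
a = -3: -3+-3=-6, -3+0=-3, -3+3=0, -3+6=3, -3+7=4, -3+9=6
a = 0: 0+0=0, 0+3=3, 0+6=6, 0+7=7, 0+9=9
a = 3: 3+3=6, 3+6=9, 3+7=10, 3+9=12
a = 6: 6+6=12, 6+7=13, 6+9=15
a = 7: 7+7=14, 7+9=16
a = 9: 9+9=18
Distinct sums: {-6, -3, 0, 3, 4, 6, 7, 9, 10, 12, 13, 14, 15, 16, 18}
|A + A| = 15

|A + A| = 15


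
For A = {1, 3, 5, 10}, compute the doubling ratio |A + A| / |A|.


|A| = 4.
Compute A + A by enumerating all 16 pairs.
A + A = {2, 4, 6, 8, 10, 11, 13, 15, 20}, so |A + A| = 9.
K = |A + A| / |A| = 9/4 (already in lowest terms) ≈ 2.2500.
Reference: AP of size 4 gives K = 7/4 ≈ 1.7500; a fully generic set of size 4 gives K ≈ 2.5000.

|A| = 4, |A + A| = 9, K = 9/4.


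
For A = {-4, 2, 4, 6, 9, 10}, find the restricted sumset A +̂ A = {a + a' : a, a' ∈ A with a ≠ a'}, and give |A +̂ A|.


Restricted sumset: A +̂ A = {a + a' : a ∈ A, a' ∈ A, a ≠ a'}.
Equivalently, take A + A and drop any sum 2a that is achievable ONLY as a + a for a ∈ A (i.e. sums representable only with equal summands).
Enumerate pairs (a, a') with a < a' (symmetric, so each unordered pair gives one sum; this covers all a ≠ a'):
  -4 + 2 = -2
  -4 + 4 = 0
  -4 + 6 = 2
  -4 + 9 = 5
  -4 + 10 = 6
  2 + 4 = 6
  2 + 6 = 8
  2 + 9 = 11
  2 + 10 = 12
  4 + 6 = 10
  4 + 9 = 13
  4 + 10 = 14
  6 + 9 = 15
  6 + 10 = 16
  9 + 10 = 19
Collected distinct sums: {-2, 0, 2, 5, 6, 8, 10, 11, 12, 13, 14, 15, 16, 19}
|A +̂ A| = 14
(Reference bound: |A +̂ A| ≥ 2|A| - 3 for |A| ≥ 2, with |A| = 6 giving ≥ 9.)

|A +̂ A| = 14


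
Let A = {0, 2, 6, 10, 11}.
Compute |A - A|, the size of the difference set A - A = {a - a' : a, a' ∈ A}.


A - A = {a - a' : a, a' ∈ A}; |A| = 5.
Bounds: 2|A|-1 ≤ |A - A| ≤ |A|² - |A| + 1, i.e. 9 ≤ |A - A| ≤ 21.
Note: 0 ∈ A - A always (from a - a). The set is symmetric: if d ∈ A - A then -d ∈ A - A.
Enumerate nonzero differences d = a - a' with a > a' (then include -d):
Positive differences: {1, 2, 4, 5, 6, 8, 9, 10, 11}
Full difference set: {0} ∪ (positive diffs) ∪ (negative diffs).
|A - A| = 1 + 2·9 = 19 (matches direct enumeration: 19).

|A - A| = 19


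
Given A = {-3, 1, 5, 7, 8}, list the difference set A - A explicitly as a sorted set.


A - A = {a - a' : a, a' ∈ A}.
Compute a - a' for each ordered pair (a, a'):
a = -3: -3--3=0, -3-1=-4, -3-5=-8, -3-7=-10, -3-8=-11
a = 1: 1--3=4, 1-1=0, 1-5=-4, 1-7=-6, 1-8=-7
a = 5: 5--3=8, 5-1=4, 5-5=0, 5-7=-2, 5-8=-3
a = 7: 7--3=10, 7-1=6, 7-5=2, 7-7=0, 7-8=-1
a = 8: 8--3=11, 8-1=7, 8-5=3, 8-7=1, 8-8=0
Collecting distinct values (and noting 0 appears from a-a):
A - A = {-11, -10, -8, -7, -6, -4, -3, -2, -1, 0, 1, 2, 3, 4, 6, 7, 8, 10, 11}
|A - A| = 19

A - A = {-11, -10, -8, -7, -6, -4, -3, -2, -1, 0, 1, 2, 3, 4, 6, 7, 8, 10, 11}


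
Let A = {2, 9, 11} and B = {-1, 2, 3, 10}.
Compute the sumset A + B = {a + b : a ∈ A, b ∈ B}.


A + B = {a + b : a ∈ A, b ∈ B}.
Enumerate all |A|·|B| = 3·4 = 12 pairs (a, b) and collect distinct sums.
a = 2: 2+-1=1, 2+2=4, 2+3=5, 2+10=12
a = 9: 9+-1=8, 9+2=11, 9+3=12, 9+10=19
a = 11: 11+-1=10, 11+2=13, 11+3=14, 11+10=21
Collecting distinct sums: A + B = {1, 4, 5, 8, 10, 11, 12, 13, 14, 19, 21}
|A + B| = 11

A + B = {1, 4, 5, 8, 10, 11, 12, 13, 14, 19, 21}


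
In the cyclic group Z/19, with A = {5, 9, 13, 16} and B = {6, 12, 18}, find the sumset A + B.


Work in Z/19Z: reduce every sum a + b modulo 19.
Enumerate all 12 pairs:
a = 5: 5+6=11, 5+12=17, 5+18=4
a = 9: 9+6=15, 9+12=2, 9+18=8
a = 13: 13+6=0, 13+12=6, 13+18=12
a = 16: 16+6=3, 16+12=9, 16+18=15
Distinct residues collected: {0, 2, 3, 4, 6, 8, 9, 11, 12, 15, 17}
|A + B| = 11 (out of 19 total residues).

A + B = {0, 2, 3, 4, 6, 8, 9, 11, 12, 15, 17}


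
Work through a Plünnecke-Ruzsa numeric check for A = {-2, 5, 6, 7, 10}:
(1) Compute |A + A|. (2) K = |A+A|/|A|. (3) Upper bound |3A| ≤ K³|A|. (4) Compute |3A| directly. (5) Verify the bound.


|A| = 5.
Step 1: Compute A + A by enumerating all 25 pairs.
A + A = {-4, 3, 4, 5, 8, 10, 11, 12, 13, 14, 15, 16, 17, 20}, so |A + A| = 14.
Step 2: Doubling constant K = |A + A|/|A| = 14/5 = 14/5 ≈ 2.8000.
Step 3: Plünnecke-Ruzsa gives |3A| ≤ K³·|A| = (2.8000)³ · 5 ≈ 109.7600.
Step 4: Compute 3A = A + A + A directly by enumerating all triples (a,b,c) ∈ A³; |3A| = 26.
Step 5: Check 26 ≤ 109.7600? Yes ✓.

K = 14/5, Plünnecke-Ruzsa bound K³|A| ≈ 109.7600, |3A| = 26, inequality holds.


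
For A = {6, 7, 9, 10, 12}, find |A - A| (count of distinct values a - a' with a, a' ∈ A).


A - A = {a - a' : a, a' ∈ A}; |A| = 5.
Bounds: 2|A|-1 ≤ |A - A| ≤ |A|² - |A| + 1, i.e. 9 ≤ |A - A| ≤ 21.
Note: 0 ∈ A - A always (from a - a). The set is symmetric: if d ∈ A - A then -d ∈ A - A.
Enumerate nonzero differences d = a - a' with a > a' (then include -d):
Positive differences: {1, 2, 3, 4, 5, 6}
Full difference set: {0} ∪ (positive diffs) ∪ (negative diffs).
|A - A| = 1 + 2·6 = 13 (matches direct enumeration: 13).

|A - A| = 13


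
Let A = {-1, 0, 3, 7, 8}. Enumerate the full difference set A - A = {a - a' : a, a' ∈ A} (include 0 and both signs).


A - A = {a - a' : a, a' ∈ A}.
Compute a - a' for each ordered pair (a, a'):
a = -1: -1--1=0, -1-0=-1, -1-3=-4, -1-7=-8, -1-8=-9
a = 0: 0--1=1, 0-0=0, 0-3=-3, 0-7=-7, 0-8=-8
a = 3: 3--1=4, 3-0=3, 3-3=0, 3-7=-4, 3-8=-5
a = 7: 7--1=8, 7-0=7, 7-3=4, 7-7=0, 7-8=-1
a = 8: 8--1=9, 8-0=8, 8-3=5, 8-7=1, 8-8=0
Collecting distinct values (and noting 0 appears from a-a):
A - A = {-9, -8, -7, -5, -4, -3, -1, 0, 1, 3, 4, 5, 7, 8, 9}
|A - A| = 15

A - A = {-9, -8, -7, -5, -4, -3, -1, 0, 1, 3, 4, 5, 7, 8, 9}


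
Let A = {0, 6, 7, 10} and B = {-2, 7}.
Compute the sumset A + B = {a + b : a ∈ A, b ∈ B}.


A + B = {a + b : a ∈ A, b ∈ B}.
Enumerate all |A|·|B| = 4·2 = 8 pairs (a, b) and collect distinct sums.
a = 0: 0+-2=-2, 0+7=7
a = 6: 6+-2=4, 6+7=13
a = 7: 7+-2=5, 7+7=14
a = 10: 10+-2=8, 10+7=17
Collecting distinct sums: A + B = {-2, 4, 5, 7, 8, 13, 14, 17}
|A + B| = 8

A + B = {-2, 4, 5, 7, 8, 13, 14, 17}


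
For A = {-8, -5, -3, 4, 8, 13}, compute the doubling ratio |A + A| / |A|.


|A| = 6.
Compute A + A by enumerating all 36 pairs.
A + A = {-16, -13, -11, -10, -8, -6, -4, -1, 0, 1, 3, 5, 8, 10, 12, 16, 17, 21, 26}, so |A + A| = 19.
K = |A + A| / |A| = 19/6 (already in lowest terms) ≈ 3.1667.
Reference: AP of size 6 gives K = 11/6 ≈ 1.8333; a fully generic set of size 6 gives K ≈ 3.5000.

|A| = 6, |A + A| = 19, K = 19/6.


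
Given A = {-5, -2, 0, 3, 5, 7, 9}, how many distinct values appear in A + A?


A + A = {a + a' : a, a' ∈ A}; |A| = 7.
General bounds: 2|A| - 1 ≤ |A + A| ≤ |A|(|A|+1)/2, i.e. 13 ≤ |A + A| ≤ 28.
Lower bound 2|A|-1 is attained iff A is an arithmetic progression.
Enumerate sums a + a' for a ≤ a' (symmetric, so this suffices):
a = -5: -5+-5=-10, -5+-2=-7, -5+0=-5, -5+3=-2, -5+5=0, -5+7=2, -5+9=4
a = -2: -2+-2=-4, -2+0=-2, -2+3=1, -2+5=3, -2+7=5, -2+9=7
a = 0: 0+0=0, 0+3=3, 0+5=5, 0+7=7, 0+9=9
a = 3: 3+3=6, 3+5=8, 3+7=10, 3+9=12
a = 5: 5+5=10, 5+7=12, 5+9=14
a = 7: 7+7=14, 7+9=16
a = 9: 9+9=18
Distinct sums: {-10, -7, -5, -4, -2, 0, 1, 2, 3, 4, 5, 6, 7, 8, 9, 10, 12, 14, 16, 18}
|A + A| = 20

|A + A| = 20


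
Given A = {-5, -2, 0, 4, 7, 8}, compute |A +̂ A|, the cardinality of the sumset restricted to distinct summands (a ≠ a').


Restricted sumset: A +̂ A = {a + a' : a ∈ A, a' ∈ A, a ≠ a'}.
Equivalently, take A + A and drop any sum 2a that is achievable ONLY as a + a for a ∈ A (i.e. sums representable only with equal summands).
Enumerate pairs (a, a') with a < a' (symmetric, so each unordered pair gives one sum; this covers all a ≠ a'):
  -5 + -2 = -7
  -5 + 0 = -5
  -5 + 4 = -1
  -5 + 7 = 2
  -5 + 8 = 3
  -2 + 0 = -2
  -2 + 4 = 2
  -2 + 7 = 5
  -2 + 8 = 6
  0 + 4 = 4
  0 + 7 = 7
  0 + 8 = 8
  4 + 7 = 11
  4 + 8 = 12
  7 + 8 = 15
Collected distinct sums: {-7, -5, -2, -1, 2, 3, 4, 5, 6, 7, 8, 11, 12, 15}
|A +̂ A| = 14
(Reference bound: |A +̂ A| ≥ 2|A| - 3 for |A| ≥ 2, with |A| = 6 giving ≥ 9.)

|A +̂ A| = 14


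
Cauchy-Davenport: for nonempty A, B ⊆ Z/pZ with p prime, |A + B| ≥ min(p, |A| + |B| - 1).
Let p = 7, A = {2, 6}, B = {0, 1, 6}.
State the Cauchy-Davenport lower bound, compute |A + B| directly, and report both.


Cauchy-Davenport: |A + B| ≥ min(p, |A| + |B| - 1) for A, B nonempty in Z/pZ.
|A| = 2, |B| = 3, p = 7.
CD lower bound = min(7, 2 + 3 - 1) = min(7, 4) = 4.
Compute A + B mod 7 directly:
a = 2: 2+0=2, 2+1=3, 2+6=1
a = 6: 6+0=6, 6+1=0, 6+6=5
A + B = {0, 1, 2, 3, 5, 6}, so |A + B| = 6.
Verify: 6 ≥ 4? Yes ✓.

CD lower bound = 4, actual |A + B| = 6.


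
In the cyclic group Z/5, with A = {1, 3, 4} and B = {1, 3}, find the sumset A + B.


Work in Z/5Z: reduce every sum a + b modulo 5.
Enumerate all 6 pairs:
a = 1: 1+1=2, 1+3=4
a = 3: 3+1=4, 3+3=1
a = 4: 4+1=0, 4+3=2
Distinct residues collected: {0, 1, 2, 4}
|A + B| = 4 (out of 5 total residues).

A + B = {0, 1, 2, 4}


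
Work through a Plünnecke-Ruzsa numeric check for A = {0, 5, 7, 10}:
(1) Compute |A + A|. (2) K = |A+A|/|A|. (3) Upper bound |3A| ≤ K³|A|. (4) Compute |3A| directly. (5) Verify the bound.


|A| = 4.
Step 1: Compute A + A by enumerating all 16 pairs.
A + A = {0, 5, 7, 10, 12, 14, 15, 17, 20}, so |A + A| = 9.
Step 2: Doubling constant K = |A + A|/|A| = 9/4 = 9/4 ≈ 2.2500.
Step 3: Plünnecke-Ruzsa gives |3A| ≤ K³·|A| = (2.2500)³ · 4 ≈ 45.5625.
Step 4: Compute 3A = A + A + A directly by enumerating all triples (a,b,c) ∈ A³; |3A| = 16.
Step 5: Check 16 ≤ 45.5625? Yes ✓.

K = 9/4, Plünnecke-Ruzsa bound K³|A| ≈ 45.5625, |3A| = 16, inequality holds.


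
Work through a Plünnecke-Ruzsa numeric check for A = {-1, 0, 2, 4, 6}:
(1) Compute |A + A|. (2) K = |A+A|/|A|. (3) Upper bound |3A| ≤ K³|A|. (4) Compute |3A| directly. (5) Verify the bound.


|A| = 5.
Step 1: Compute A + A by enumerating all 25 pairs.
A + A = {-2, -1, 0, 1, 2, 3, 4, 5, 6, 8, 10, 12}, so |A + A| = 12.
Step 2: Doubling constant K = |A + A|/|A| = 12/5 = 12/5 ≈ 2.4000.
Step 3: Plünnecke-Ruzsa gives |3A| ≤ K³·|A| = (2.4000)³ · 5 ≈ 69.1200.
Step 4: Compute 3A = A + A + A directly by enumerating all triples (a,b,c) ∈ A³; |3A| = 19.
Step 5: Check 19 ≤ 69.1200? Yes ✓.

K = 12/5, Plünnecke-Ruzsa bound K³|A| ≈ 69.1200, |3A| = 19, inequality holds.


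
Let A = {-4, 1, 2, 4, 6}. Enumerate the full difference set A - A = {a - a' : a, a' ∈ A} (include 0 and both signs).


A - A = {a - a' : a, a' ∈ A}.
Compute a - a' for each ordered pair (a, a'):
a = -4: -4--4=0, -4-1=-5, -4-2=-6, -4-4=-8, -4-6=-10
a = 1: 1--4=5, 1-1=0, 1-2=-1, 1-4=-3, 1-6=-5
a = 2: 2--4=6, 2-1=1, 2-2=0, 2-4=-2, 2-6=-4
a = 4: 4--4=8, 4-1=3, 4-2=2, 4-4=0, 4-6=-2
a = 6: 6--4=10, 6-1=5, 6-2=4, 6-4=2, 6-6=0
Collecting distinct values (and noting 0 appears from a-a):
A - A = {-10, -8, -6, -5, -4, -3, -2, -1, 0, 1, 2, 3, 4, 5, 6, 8, 10}
|A - A| = 17

A - A = {-10, -8, -6, -5, -4, -3, -2, -1, 0, 1, 2, 3, 4, 5, 6, 8, 10}


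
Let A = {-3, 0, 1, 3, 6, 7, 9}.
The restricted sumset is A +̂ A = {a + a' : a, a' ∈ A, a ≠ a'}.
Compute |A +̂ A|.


Restricted sumset: A +̂ A = {a + a' : a ∈ A, a' ∈ A, a ≠ a'}.
Equivalently, take A + A and drop any sum 2a that is achievable ONLY as a + a for a ∈ A (i.e. sums representable only with equal summands).
Enumerate pairs (a, a') with a < a' (symmetric, so each unordered pair gives one sum; this covers all a ≠ a'):
  -3 + 0 = -3
  -3 + 1 = -2
  -3 + 3 = 0
  -3 + 6 = 3
  -3 + 7 = 4
  -3 + 9 = 6
  0 + 1 = 1
  0 + 3 = 3
  0 + 6 = 6
  0 + 7 = 7
  0 + 9 = 9
  1 + 3 = 4
  1 + 6 = 7
  1 + 7 = 8
  1 + 9 = 10
  3 + 6 = 9
  3 + 7 = 10
  3 + 9 = 12
  6 + 7 = 13
  6 + 9 = 15
  7 + 9 = 16
Collected distinct sums: {-3, -2, 0, 1, 3, 4, 6, 7, 8, 9, 10, 12, 13, 15, 16}
|A +̂ A| = 15
(Reference bound: |A +̂ A| ≥ 2|A| - 3 for |A| ≥ 2, with |A| = 7 giving ≥ 11.)

|A +̂ A| = 15


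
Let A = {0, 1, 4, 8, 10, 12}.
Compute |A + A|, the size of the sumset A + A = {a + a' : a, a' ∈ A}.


A + A = {a + a' : a, a' ∈ A}; |A| = 6.
General bounds: 2|A| - 1 ≤ |A + A| ≤ |A|(|A|+1)/2, i.e. 11 ≤ |A + A| ≤ 21.
Lower bound 2|A|-1 is attained iff A is an arithmetic progression.
Enumerate sums a + a' for a ≤ a' (symmetric, so this suffices):
a = 0: 0+0=0, 0+1=1, 0+4=4, 0+8=8, 0+10=10, 0+12=12
a = 1: 1+1=2, 1+4=5, 1+8=9, 1+10=11, 1+12=13
a = 4: 4+4=8, 4+8=12, 4+10=14, 4+12=16
a = 8: 8+8=16, 8+10=18, 8+12=20
a = 10: 10+10=20, 10+12=22
a = 12: 12+12=24
Distinct sums: {0, 1, 2, 4, 5, 8, 9, 10, 11, 12, 13, 14, 16, 18, 20, 22, 24}
|A + A| = 17

|A + A| = 17


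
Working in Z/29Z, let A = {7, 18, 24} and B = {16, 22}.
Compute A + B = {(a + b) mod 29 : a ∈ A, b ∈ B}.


Work in Z/29Z: reduce every sum a + b modulo 29.
Enumerate all 6 pairs:
a = 7: 7+16=23, 7+22=0
a = 18: 18+16=5, 18+22=11
a = 24: 24+16=11, 24+22=17
Distinct residues collected: {0, 5, 11, 17, 23}
|A + B| = 5 (out of 29 total residues).

A + B = {0, 5, 11, 17, 23}


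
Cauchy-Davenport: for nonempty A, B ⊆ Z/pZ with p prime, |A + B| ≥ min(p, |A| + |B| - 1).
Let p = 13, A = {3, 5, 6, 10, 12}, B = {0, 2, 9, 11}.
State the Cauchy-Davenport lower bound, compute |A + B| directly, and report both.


Cauchy-Davenport: |A + B| ≥ min(p, |A| + |B| - 1) for A, B nonempty in Z/pZ.
|A| = 5, |B| = 4, p = 13.
CD lower bound = min(13, 5 + 4 - 1) = min(13, 8) = 8.
Compute A + B mod 13 directly:
a = 3: 3+0=3, 3+2=5, 3+9=12, 3+11=1
a = 5: 5+0=5, 5+2=7, 5+9=1, 5+11=3
a = 6: 6+0=6, 6+2=8, 6+9=2, 6+11=4
a = 10: 10+0=10, 10+2=12, 10+9=6, 10+11=8
a = 12: 12+0=12, 12+2=1, 12+9=8, 12+11=10
A + B = {1, 2, 3, 4, 5, 6, 7, 8, 10, 12}, so |A + B| = 10.
Verify: 10 ≥ 8? Yes ✓.

CD lower bound = 8, actual |A + B| = 10.


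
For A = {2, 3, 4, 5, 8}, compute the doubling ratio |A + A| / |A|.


|A| = 5.
Compute A + A by enumerating all 25 pairs.
A + A = {4, 5, 6, 7, 8, 9, 10, 11, 12, 13, 16}, so |A + A| = 11.
K = |A + A| / |A| = 11/5 (already in lowest terms) ≈ 2.2000.
Reference: AP of size 5 gives K = 9/5 ≈ 1.8000; a fully generic set of size 5 gives K ≈ 3.0000.

|A| = 5, |A + A| = 11, K = 11/5.


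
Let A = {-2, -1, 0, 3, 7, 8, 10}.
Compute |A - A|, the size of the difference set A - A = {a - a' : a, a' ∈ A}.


A - A = {a - a' : a, a' ∈ A}; |A| = 7.
Bounds: 2|A|-1 ≤ |A - A| ≤ |A|² - |A| + 1, i.e. 13 ≤ |A - A| ≤ 43.
Note: 0 ∈ A - A always (from a - a). The set is symmetric: if d ∈ A - A then -d ∈ A - A.
Enumerate nonzero differences d = a - a' with a > a' (then include -d):
Positive differences: {1, 2, 3, 4, 5, 7, 8, 9, 10, 11, 12}
Full difference set: {0} ∪ (positive diffs) ∪ (negative diffs).
|A - A| = 1 + 2·11 = 23 (matches direct enumeration: 23).

|A - A| = 23


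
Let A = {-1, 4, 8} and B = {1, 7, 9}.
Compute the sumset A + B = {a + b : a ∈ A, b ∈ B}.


A + B = {a + b : a ∈ A, b ∈ B}.
Enumerate all |A|·|B| = 3·3 = 9 pairs (a, b) and collect distinct sums.
a = -1: -1+1=0, -1+7=6, -1+9=8
a = 4: 4+1=5, 4+7=11, 4+9=13
a = 8: 8+1=9, 8+7=15, 8+9=17
Collecting distinct sums: A + B = {0, 5, 6, 8, 9, 11, 13, 15, 17}
|A + B| = 9

A + B = {0, 5, 6, 8, 9, 11, 13, 15, 17}


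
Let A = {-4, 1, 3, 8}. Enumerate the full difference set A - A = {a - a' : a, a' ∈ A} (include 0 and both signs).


A - A = {a - a' : a, a' ∈ A}.
Compute a - a' for each ordered pair (a, a'):
a = -4: -4--4=0, -4-1=-5, -4-3=-7, -4-8=-12
a = 1: 1--4=5, 1-1=0, 1-3=-2, 1-8=-7
a = 3: 3--4=7, 3-1=2, 3-3=0, 3-8=-5
a = 8: 8--4=12, 8-1=7, 8-3=5, 8-8=0
Collecting distinct values (and noting 0 appears from a-a):
A - A = {-12, -7, -5, -2, 0, 2, 5, 7, 12}
|A - A| = 9

A - A = {-12, -7, -5, -2, 0, 2, 5, 7, 12}


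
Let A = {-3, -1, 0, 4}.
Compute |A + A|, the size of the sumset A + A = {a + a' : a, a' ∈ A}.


A + A = {a + a' : a, a' ∈ A}; |A| = 4.
General bounds: 2|A| - 1 ≤ |A + A| ≤ |A|(|A|+1)/2, i.e. 7 ≤ |A + A| ≤ 10.
Lower bound 2|A|-1 is attained iff A is an arithmetic progression.
Enumerate sums a + a' for a ≤ a' (symmetric, so this suffices):
a = -3: -3+-3=-6, -3+-1=-4, -3+0=-3, -3+4=1
a = -1: -1+-1=-2, -1+0=-1, -1+4=3
a = 0: 0+0=0, 0+4=4
a = 4: 4+4=8
Distinct sums: {-6, -4, -3, -2, -1, 0, 1, 3, 4, 8}
|A + A| = 10

|A + A| = 10


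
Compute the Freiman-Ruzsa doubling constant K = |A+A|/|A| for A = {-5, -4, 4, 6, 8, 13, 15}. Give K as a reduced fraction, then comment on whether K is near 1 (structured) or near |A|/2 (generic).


|A| = 7.
Compute A + A by enumerating all 49 pairs.
A + A = {-10, -9, -8, -1, 0, 1, 2, 3, 4, 8, 9, 10, 11, 12, 14, 16, 17, 19, 21, 23, 26, 28, 30}, so |A + A| = 23.
K = |A + A| / |A| = 23/7 (already in lowest terms) ≈ 3.2857.
Reference: AP of size 7 gives K = 13/7 ≈ 1.8571; a fully generic set of size 7 gives K ≈ 4.0000.

|A| = 7, |A + A| = 23, K = 23/7.


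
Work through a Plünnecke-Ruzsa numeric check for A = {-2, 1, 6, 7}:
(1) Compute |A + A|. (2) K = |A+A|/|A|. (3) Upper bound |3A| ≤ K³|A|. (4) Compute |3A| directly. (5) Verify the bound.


|A| = 4.
Step 1: Compute A + A by enumerating all 16 pairs.
A + A = {-4, -1, 2, 4, 5, 7, 8, 12, 13, 14}, so |A + A| = 10.
Step 2: Doubling constant K = |A + A|/|A| = 10/4 = 10/4 ≈ 2.5000.
Step 3: Plünnecke-Ruzsa gives |3A| ≤ K³·|A| = (2.5000)³ · 4 ≈ 62.5000.
Step 4: Compute 3A = A + A + A directly by enumerating all triples (a,b,c) ∈ A³; |3A| = 19.
Step 5: Check 19 ≤ 62.5000? Yes ✓.

K = 10/4, Plünnecke-Ruzsa bound K³|A| ≈ 62.5000, |3A| = 19, inequality holds.


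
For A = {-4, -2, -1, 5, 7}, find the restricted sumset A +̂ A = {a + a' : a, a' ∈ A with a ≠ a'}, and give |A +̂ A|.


Restricted sumset: A +̂ A = {a + a' : a ∈ A, a' ∈ A, a ≠ a'}.
Equivalently, take A + A and drop any sum 2a that is achievable ONLY as a + a for a ∈ A (i.e. sums representable only with equal summands).
Enumerate pairs (a, a') with a < a' (symmetric, so each unordered pair gives one sum; this covers all a ≠ a'):
  -4 + -2 = -6
  -4 + -1 = -5
  -4 + 5 = 1
  -4 + 7 = 3
  -2 + -1 = -3
  -2 + 5 = 3
  -2 + 7 = 5
  -1 + 5 = 4
  -1 + 7 = 6
  5 + 7 = 12
Collected distinct sums: {-6, -5, -3, 1, 3, 4, 5, 6, 12}
|A +̂ A| = 9
(Reference bound: |A +̂ A| ≥ 2|A| - 3 for |A| ≥ 2, with |A| = 5 giving ≥ 7.)

|A +̂ A| = 9


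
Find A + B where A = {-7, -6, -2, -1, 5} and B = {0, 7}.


A + B = {a + b : a ∈ A, b ∈ B}.
Enumerate all |A|·|B| = 5·2 = 10 pairs (a, b) and collect distinct sums.
a = -7: -7+0=-7, -7+7=0
a = -6: -6+0=-6, -6+7=1
a = -2: -2+0=-2, -2+7=5
a = -1: -1+0=-1, -1+7=6
a = 5: 5+0=5, 5+7=12
Collecting distinct sums: A + B = {-7, -6, -2, -1, 0, 1, 5, 6, 12}
|A + B| = 9

A + B = {-7, -6, -2, -1, 0, 1, 5, 6, 12}


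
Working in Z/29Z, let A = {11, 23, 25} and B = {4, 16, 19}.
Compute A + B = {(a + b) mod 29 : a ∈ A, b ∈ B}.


Work in Z/29Z: reduce every sum a + b modulo 29.
Enumerate all 9 pairs:
a = 11: 11+4=15, 11+16=27, 11+19=1
a = 23: 23+4=27, 23+16=10, 23+19=13
a = 25: 25+4=0, 25+16=12, 25+19=15
Distinct residues collected: {0, 1, 10, 12, 13, 15, 27}
|A + B| = 7 (out of 29 total residues).

A + B = {0, 1, 10, 12, 13, 15, 27}


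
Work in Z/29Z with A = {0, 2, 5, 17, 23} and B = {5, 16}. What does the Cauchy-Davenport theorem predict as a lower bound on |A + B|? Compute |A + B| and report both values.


Cauchy-Davenport: |A + B| ≥ min(p, |A| + |B| - 1) for A, B nonempty in Z/pZ.
|A| = 5, |B| = 2, p = 29.
CD lower bound = min(29, 5 + 2 - 1) = min(29, 6) = 6.
Compute A + B mod 29 directly:
a = 0: 0+5=5, 0+16=16
a = 2: 2+5=7, 2+16=18
a = 5: 5+5=10, 5+16=21
a = 17: 17+5=22, 17+16=4
a = 23: 23+5=28, 23+16=10
A + B = {4, 5, 7, 10, 16, 18, 21, 22, 28}, so |A + B| = 9.
Verify: 9 ≥ 6? Yes ✓.

CD lower bound = 6, actual |A + B| = 9.


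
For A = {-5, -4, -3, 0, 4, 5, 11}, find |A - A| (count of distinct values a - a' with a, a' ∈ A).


A - A = {a - a' : a, a' ∈ A}; |A| = 7.
Bounds: 2|A|-1 ≤ |A - A| ≤ |A|² - |A| + 1, i.e. 13 ≤ |A - A| ≤ 43.
Note: 0 ∈ A - A always (from a - a). The set is symmetric: if d ∈ A - A then -d ∈ A - A.
Enumerate nonzero differences d = a - a' with a > a' (then include -d):
Positive differences: {1, 2, 3, 4, 5, 6, 7, 8, 9, 10, 11, 14, 15, 16}
Full difference set: {0} ∪ (positive diffs) ∪ (negative diffs).
|A - A| = 1 + 2·14 = 29 (matches direct enumeration: 29).

|A - A| = 29


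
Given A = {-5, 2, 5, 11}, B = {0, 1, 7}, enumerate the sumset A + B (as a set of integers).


A + B = {a + b : a ∈ A, b ∈ B}.
Enumerate all |A|·|B| = 4·3 = 12 pairs (a, b) and collect distinct sums.
a = -5: -5+0=-5, -5+1=-4, -5+7=2
a = 2: 2+0=2, 2+1=3, 2+7=9
a = 5: 5+0=5, 5+1=6, 5+7=12
a = 11: 11+0=11, 11+1=12, 11+7=18
Collecting distinct sums: A + B = {-5, -4, 2, 3, 5, 6, 9, 11, 12, 18}
|A + B| = 10

A + B = {-5, -4, 2, 3, 5, 6, 9, 11, 12, 18}


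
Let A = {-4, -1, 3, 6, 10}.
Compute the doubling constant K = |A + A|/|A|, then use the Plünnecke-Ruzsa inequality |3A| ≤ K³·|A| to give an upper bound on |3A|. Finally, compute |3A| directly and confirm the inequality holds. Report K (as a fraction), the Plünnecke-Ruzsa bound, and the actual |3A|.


|A| = 5.
Step 1: Compute A + A by enumerating all 25 pairs.
A + A = {-8, -5, -2, -1, 2, 5, 6, 9, 12, 13, 16, 20}, so |A + A| = 12.
Step 2: Doubling constant K = |A + A|/|A| = 12/5 = 12/5 ≈ 2.4000.
Step 3: Plünnecke-Ruzsa gives |3A| ≤ K³·|A| = (2.4000)³ · 5 ≈ 69.1200.
Step 4: Compute 3A = A + A + A directly by enumerating all triples (a,b,c) ∈ A³; |3A| = 22.
Step 5: Check 22 ≤ 69.1200? Yes ✓.

K = 12/5, Plünnecke-Ruzsa bound K³|A| ≈ 69.1200, |3A| = 22, inequality holds.


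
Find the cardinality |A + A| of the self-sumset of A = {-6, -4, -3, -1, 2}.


A + A = {a + a' : a, a' ∈ A}; |A| = 5.
General bounds: 2|A| - 1 ≤ |A + A| ≤ |A|(|A|+1)/2, i.e. 9 ≤ |A + A| ≤ 15.
Lower bound 2|A|-1 is attained iff A is an arithmetic progression.
Enumerate sums a + a' for a ≤ a' (symmetric, so this suffices):
a = -6: -6+-6=-12, -6+-4=-10, -6+-3=-9, -6+-1=-7, -6+2=-4
a = -4: -4+-4=-8, -4+-3=-7, -4+-1=-5, -4+2=-2
a = -3: -3+-3=-6, -3+-1=-4, -3+2=-1
a = -1: -1+-1=-2, -1+2=1
a = 2: 2+2=4
Distinct sums: {-12, -10, -9, -8, -7, -6, -5, -4, -2, -1, 1, 4}
|A + A| = 12

|A + A| = 12
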